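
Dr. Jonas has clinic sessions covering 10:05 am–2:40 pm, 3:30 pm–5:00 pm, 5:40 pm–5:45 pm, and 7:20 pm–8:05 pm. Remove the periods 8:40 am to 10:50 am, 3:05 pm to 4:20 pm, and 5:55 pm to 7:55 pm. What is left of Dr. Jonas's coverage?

10:05 am-2:40 pm minus B → 10:50 am-2:40 pm.
3:30 pm-5:00 pm minus B → 4:20 pm-5:00 pm.
5:40 pm-5:45 pm: no B overlap → unchanged.
7:20 pm-8:05 pm minus B → 7:55 pm-8:05 pm.

10:50 am-2:40 pm, 4:20 pm-5:00 pm, 5:40 pm-5:45 pm, 7:55 pm-8:05 pm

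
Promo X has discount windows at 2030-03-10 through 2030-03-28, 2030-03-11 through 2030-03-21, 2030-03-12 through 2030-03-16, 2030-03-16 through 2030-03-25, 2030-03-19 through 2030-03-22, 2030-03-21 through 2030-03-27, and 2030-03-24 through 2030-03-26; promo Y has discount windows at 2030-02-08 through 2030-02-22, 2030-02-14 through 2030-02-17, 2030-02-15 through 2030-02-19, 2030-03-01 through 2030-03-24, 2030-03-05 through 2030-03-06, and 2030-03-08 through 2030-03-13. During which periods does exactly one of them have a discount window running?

2030-02-08 through 2030-02-22, 2030-03-01 through 2030-03-09, 2030-03-25 through 2030-03-28

A, merged: 2030-03-10 through 2030-03-28.
B, merged: 2030-02-08 through 2030-02-22, 2030-03-01 through 2030-03-24.
A \ B = 2030-03-25 through 2030-03-28.
B \ A = 2030-02-08 through 2030-02-22, 2030-03-01 through 2030-03-09.
Union of the two gives the symmetric difference.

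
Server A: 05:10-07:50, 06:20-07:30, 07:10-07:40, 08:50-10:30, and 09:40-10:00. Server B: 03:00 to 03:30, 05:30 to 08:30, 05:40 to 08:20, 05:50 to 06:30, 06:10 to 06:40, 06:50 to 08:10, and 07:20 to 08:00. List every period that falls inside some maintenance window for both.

05:30–07:50

Merge the first list: 05:10–07:50, 08:50–10:30.
Merge the second list: 03:00–03:30, 05:30–08:30.
05:10–07:50 ∩ B → 05:30–07:50.
08:50–10:30 meets no B interval.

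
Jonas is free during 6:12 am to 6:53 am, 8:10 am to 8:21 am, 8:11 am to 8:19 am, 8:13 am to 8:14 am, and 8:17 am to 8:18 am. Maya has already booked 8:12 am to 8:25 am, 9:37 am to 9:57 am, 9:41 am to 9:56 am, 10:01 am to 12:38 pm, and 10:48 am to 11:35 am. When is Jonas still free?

6:12 am-6:53 am, 8:10 am-8:12 am

First set merges to 6:12 am-6:53 am, 8:10 am-8:21 am.
Second set merges to 8:12 am-8:25 am, 9:37 am-9:57 am, 10:01 am-12:38 pm.
6:12 am-6:53 am: nothing removed.
8:10 am-8:21 am \ B = 8:10 am-8:12 am.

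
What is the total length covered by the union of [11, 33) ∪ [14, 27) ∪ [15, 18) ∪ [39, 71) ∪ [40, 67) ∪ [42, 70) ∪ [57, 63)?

Merged: [11, 33), [39, 71).
Lengths: 22 + 32 = 54.

54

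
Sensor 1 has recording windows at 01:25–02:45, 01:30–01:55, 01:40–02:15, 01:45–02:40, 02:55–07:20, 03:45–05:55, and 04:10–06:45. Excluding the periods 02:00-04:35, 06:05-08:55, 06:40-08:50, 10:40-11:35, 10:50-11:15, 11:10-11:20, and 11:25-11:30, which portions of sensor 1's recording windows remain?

01:25-02:00, 04:35-06:05

First set merges to 01:25-02:45, 02:55-07:20.
Second set merges to 02:00-04:35, 06:05-08:55, 10:40-11:35.
01:25-02:45 minus B → 01:25-02:00.
02:55-07:20 minus B → 04:35-06:05.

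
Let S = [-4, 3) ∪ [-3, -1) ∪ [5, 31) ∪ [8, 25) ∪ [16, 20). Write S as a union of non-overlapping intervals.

[-4, 3) ∪ [5, 31)

[-3, -1) overlaps/touches [-4, 3) → extend to [-4, 3).
[5, 31) is disjoint → start new block.
[8, 25) overlaps/touches [5, 31) → extend to [5, 31).
[16, 20) overlaps/touches [5, 31) → extend to [5, 31).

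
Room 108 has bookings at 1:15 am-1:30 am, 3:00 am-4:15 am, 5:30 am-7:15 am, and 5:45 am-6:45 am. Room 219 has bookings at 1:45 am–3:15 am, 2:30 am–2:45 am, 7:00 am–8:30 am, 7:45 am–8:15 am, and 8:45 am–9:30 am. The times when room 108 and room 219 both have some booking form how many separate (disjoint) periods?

2

A, merged: 1:15 am–1:30 am, 3:00 am–4:15 am, 5:30 am–7:15 am.
B, merged: 1:45 am–3:15 am, 7:00 am–8:30 am, 8:45 am–9:30 am.
A ∩ B = 3:00 am–3:15 am, 7:00 am–7:15 am.
That is 2 disjoint pieces.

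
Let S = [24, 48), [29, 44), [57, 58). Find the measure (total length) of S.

Merged: [24, 48), [57, 58).
Lengths: 24 + 1 = 25.

25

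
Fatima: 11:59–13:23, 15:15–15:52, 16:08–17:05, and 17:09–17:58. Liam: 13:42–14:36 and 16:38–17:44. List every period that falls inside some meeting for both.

16:38–17:05, 17:09–17:44

11:59–13:23 meets no B interval.
15:15–15:52 meets no B interval.
16:08–17:05 ∩ B → 16:38–17:05.
17:09–17:58 ∩ B → 17:09–17:44.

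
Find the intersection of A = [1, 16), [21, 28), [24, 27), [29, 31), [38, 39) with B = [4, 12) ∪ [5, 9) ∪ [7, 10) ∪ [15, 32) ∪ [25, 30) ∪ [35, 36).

A, merged: [1, 16), [21, 28), [29, 31), [38, 39).
B, merged: [4, 12), [15, 32), [35, 36).
[1, 16) ∩ B → [4, 12), [15, 16).
[21, 28) ∩ B → [21, 28).
[29, 31) ∩ B → [29, 31).
[38, 39) meets no B interval.

[4, 12) ∪ [15, 16) ∪ [21, 28) ∪ [29, 31)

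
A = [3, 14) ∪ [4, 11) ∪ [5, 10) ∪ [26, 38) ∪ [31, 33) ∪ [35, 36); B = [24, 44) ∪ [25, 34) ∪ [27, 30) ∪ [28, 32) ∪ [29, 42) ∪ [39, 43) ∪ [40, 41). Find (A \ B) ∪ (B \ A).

First set merges to [3, 14), [26, 38).
Second set merges to [24, 44).
A \ B = [3, 14).
B \ A = [24, 26), [38, 44).
Union of the two gives the symmetric difference.

[3, 14) ∪ [24, 26) ∪ [38, 44)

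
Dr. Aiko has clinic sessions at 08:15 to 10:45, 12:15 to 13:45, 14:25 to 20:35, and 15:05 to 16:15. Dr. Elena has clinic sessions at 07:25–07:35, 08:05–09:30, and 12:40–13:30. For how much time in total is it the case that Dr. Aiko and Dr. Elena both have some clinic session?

First set merges to 08:15–10:45, 12:15–13:45, 14:25–20:35.
A ∩ B = 08:15–09:30, 12:40–13:30.
Total: 1 h 15 min + 50 min = 2 h 5 min.

2 h 5 min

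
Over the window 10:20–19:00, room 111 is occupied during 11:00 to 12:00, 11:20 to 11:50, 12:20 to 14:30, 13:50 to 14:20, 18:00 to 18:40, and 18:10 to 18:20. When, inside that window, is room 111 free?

After merging, the occupied span is 11:00–12:00, 12:20–14:30, 18:00–18:40.
Gaps within 10:20–19:00: 10:20–11:00, 12:00–12:20, 14:30–18:00, 18:40–19:00.

10:20–11:00, 12:00–12:20, 14:30–18:00, 18:40–19:00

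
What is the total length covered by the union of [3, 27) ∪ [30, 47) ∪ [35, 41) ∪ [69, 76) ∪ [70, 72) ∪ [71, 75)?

48

Merged: [3, 27), [30, 47), [69, 76).
Lengths: 24 + 17 + 7 = 48.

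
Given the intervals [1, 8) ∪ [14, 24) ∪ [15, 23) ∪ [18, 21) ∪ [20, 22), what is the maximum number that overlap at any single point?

4

Walk the sorted start/end points keeping a running depth.
The depth first hits 4 at 20.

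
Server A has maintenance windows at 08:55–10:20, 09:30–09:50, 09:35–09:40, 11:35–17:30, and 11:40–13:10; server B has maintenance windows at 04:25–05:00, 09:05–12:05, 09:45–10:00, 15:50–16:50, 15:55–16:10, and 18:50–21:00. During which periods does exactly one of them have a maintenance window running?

First set merges to 08:55-10:20, 11:35-17:30.
Second set merges to 04:25-05:00, 09:05-12:05, 15:50-16:50, 18:50-21:00.
A \ B = 08:55-09:05, 12:05-15:50, 16:50-17:30.
B \ A = 04:25-05:00, 10:20-11:35, 18:50-21:00.
Union of the two gives the symmetric difference.

04:25-05:00, 08:55-09:05, 10:20-11:35, 12:05-15:50, 16:50-17:30, 18:50-21:00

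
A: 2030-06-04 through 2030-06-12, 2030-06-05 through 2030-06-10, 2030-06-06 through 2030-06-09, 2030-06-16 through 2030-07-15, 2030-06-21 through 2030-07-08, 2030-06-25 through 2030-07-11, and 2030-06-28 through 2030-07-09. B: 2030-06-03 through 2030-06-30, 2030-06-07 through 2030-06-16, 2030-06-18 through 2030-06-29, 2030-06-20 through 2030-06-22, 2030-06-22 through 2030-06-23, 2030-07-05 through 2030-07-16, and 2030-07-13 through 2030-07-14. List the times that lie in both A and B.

A, merged: 2030-06-04 through 2030-06-12, 2030-06-16 through 2030-07-15.
B, merged: 2030-06-03 through 2030-06-30, 2030-07-05 through 2030-07-16.
2030-06-04 through 2030-06-12 ∩ B → 2030-06-04 through 2030-06-12.
2030-06-16 through 2030-07-15 ∩ B → 2030-06-16 through 2030-06-30, 2030-07-05 through 2030-07-15.

2030-06-04 through 2030-06-12, 2030-06-16 through 2030-06-30, 2030-07-05 through 2030-07-15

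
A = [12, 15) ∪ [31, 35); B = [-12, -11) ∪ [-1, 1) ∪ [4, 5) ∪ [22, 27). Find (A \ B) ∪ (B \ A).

A but not B: [12, 15), [31, 35).
B but not A: [-12, -11), [-1, 1), [4, 5), [22, 27).
Combining gives A △ B.

[-12, -11) ∪ [-1, 1) ∪ [4, 5) ∪ [12, 15) ∪ [22, 27) ∪ [31, 35)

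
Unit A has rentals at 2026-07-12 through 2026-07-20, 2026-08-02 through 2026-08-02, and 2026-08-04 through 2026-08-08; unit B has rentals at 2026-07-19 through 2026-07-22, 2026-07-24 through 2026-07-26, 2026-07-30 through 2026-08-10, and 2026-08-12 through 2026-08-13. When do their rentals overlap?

2026-07-19 through 2026-07-20, 2026-08-02 through 2026-08-02, 2026-08-04 through 2026-08-08

2026-07-12 through 2026-07-20 meets the second set on 2026-07-19 through 2026-07-20.
2026-08-02 through 2026-08-02 meets the second set on 2026-08-02 through 2026-08-02.
2026-08-04 through 2026-08-08 meets the second set on 2026-08-04 through 2026-08-08.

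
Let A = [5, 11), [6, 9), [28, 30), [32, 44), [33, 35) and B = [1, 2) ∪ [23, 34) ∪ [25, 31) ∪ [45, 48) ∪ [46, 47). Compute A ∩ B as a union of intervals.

[28, 30) ∪ [32, 34)

Merge the first list: [5, 11), [28, 30), [32, 44).
Merge the second list: [1, 2), [23, 34), [45, 48).
[5, 11) falls entirely outside B.
[28, 30) overlaps B on [28, 30).
[32, 44) overlaps B on [32, 34).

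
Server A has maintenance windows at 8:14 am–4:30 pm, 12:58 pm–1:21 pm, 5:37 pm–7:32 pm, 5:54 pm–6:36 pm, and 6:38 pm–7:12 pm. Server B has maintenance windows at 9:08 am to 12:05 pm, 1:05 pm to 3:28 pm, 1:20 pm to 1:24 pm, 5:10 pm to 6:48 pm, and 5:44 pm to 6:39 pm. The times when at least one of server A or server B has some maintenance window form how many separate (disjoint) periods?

2

A, merged: 8:14 am–4:30 pm, 5:37 pm–7:32 pm.
B, merged: 9:08 am–12:05 pm, 1:05 pm–3:28 pm, 5:10 pm–6:48 pm.
A ∪ B = 8:14 am–4:30 pm, 5:10 pm–7:32 pm.
That is 2 disjoint pieces.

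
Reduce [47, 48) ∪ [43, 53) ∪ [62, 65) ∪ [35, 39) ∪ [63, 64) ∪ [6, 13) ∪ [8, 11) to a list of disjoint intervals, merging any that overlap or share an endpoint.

Sort by start: [6, 13), [8, 11), [35, 39), [43, 53), [47, 48), [62, 65), [63, 64).
[8, 11) overlaps/touches [6, 13) → extend to [6, 13).
[35, 39) is disjoint → start new block.
[43, 53) is disjoint → start new block.
[47, 48) overlaps/touches [43, 53) → extend to [43, 53).
[62, 65) is disjoint → start new block.
[63, 64) overlaps/touches [62, 65) → extend to [62, 65).

[6, 13) ∪ [35, 39) ∪ [43, 53) ∪ [62, 65)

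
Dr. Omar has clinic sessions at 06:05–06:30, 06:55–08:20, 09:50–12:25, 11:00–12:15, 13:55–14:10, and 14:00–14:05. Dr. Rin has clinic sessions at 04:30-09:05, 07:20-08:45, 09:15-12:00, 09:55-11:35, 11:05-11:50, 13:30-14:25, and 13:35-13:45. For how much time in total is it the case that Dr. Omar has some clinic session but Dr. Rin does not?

Merge the first list: 06:05-06:30, 06:55-08:20, 09:50-12:25, 13:55-14:10.
Merge the second list: 04:30-09:05, 09:15-12:00, 13:30-14:25.
A \ B = 12:00-12:25.
Total: 25 min.

25 min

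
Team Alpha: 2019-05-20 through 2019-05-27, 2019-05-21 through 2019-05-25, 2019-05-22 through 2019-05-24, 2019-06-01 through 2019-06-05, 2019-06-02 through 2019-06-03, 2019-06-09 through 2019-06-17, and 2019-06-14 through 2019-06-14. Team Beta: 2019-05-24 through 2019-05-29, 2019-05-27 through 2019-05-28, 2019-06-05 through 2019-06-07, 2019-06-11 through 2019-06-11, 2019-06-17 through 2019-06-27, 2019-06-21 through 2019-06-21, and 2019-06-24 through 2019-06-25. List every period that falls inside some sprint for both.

2019-05-24 through 2019-05-27, 2019-06-05 through 2019-06-05, 2019-06-11 through 2019-06-11, 2019-06-17 through 2019-06-17

A, merged: 2019-05-20 through 2019-05-27, 2019-06-01 through 2019-06-05, 2019-06-09 through 2019-06-17.
B, merged: 2019-05-24 through 2019-05-29, 2019-06-05 through 2019-06-07, 2019-06-11 through 2019-06-11, 2019-06-17 through 2019-06-27.
2019-05-20 through 2019-05-27 meets the second set on 2019-05-24 through 2019-05-27.
2019-06-01 through 2019-06-05 meets the second set on 2019-06-05 through 2019-06-05.
2019-06-09 through 2019-06-17 meets the second set on 2019-06-11 through 2019-06-11, 2019-06-17 through 2019-06-17.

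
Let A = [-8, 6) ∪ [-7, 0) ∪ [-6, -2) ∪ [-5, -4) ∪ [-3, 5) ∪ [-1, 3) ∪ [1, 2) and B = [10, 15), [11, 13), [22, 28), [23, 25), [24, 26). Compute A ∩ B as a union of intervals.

Merge the first list: [-8, 6).
Merge the second list: [10, 15), [22, 28).
[-8, 6): no overlap with the second set.
No overlap.

none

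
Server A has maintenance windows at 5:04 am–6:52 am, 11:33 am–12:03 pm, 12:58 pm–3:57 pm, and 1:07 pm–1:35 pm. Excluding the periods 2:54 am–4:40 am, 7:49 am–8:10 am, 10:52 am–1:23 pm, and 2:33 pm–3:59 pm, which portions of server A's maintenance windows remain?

5:04 am–6:52 am, 1:23 pm–2:33 pm

A, merged: 5:04 am–6:52 am, 11:33 am–12:03 pm, 12:58 pm–3:57 pm.
5:04 am–6:52 am is untouched.
11:33 am–12:03 pm lies entirely inside B → drops out.
12:58 pm–3:57 pm with B removed leaves 1:23 pm–2:33 pm.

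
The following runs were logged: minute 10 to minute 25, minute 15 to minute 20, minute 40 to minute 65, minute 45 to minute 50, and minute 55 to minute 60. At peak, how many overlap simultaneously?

Walk the sorted start/end points keeping a running depth.
The depth first hits 2 at minute 15.

2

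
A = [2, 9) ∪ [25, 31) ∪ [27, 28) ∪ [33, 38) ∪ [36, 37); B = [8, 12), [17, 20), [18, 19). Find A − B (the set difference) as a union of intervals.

[2, 8) ∪ [25, 31) ∪ [33, 38)

Merge the first list: [2, 9), [25, 31), [33, 38).
Merge the second list: [8, 12), [17, 20).
[2, 9) \ B = [2, 8).
[25, 31): nothing removed.
[33, 38): nothing removed.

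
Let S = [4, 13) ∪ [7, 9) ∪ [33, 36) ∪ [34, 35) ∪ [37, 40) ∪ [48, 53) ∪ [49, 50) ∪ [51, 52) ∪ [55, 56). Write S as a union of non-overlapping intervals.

[4, 13) ∪ [33, 36) ∪ [37, 40) ∪ [48, 53) ∪ [55, 56)

[7, 9) overlaps/touches [4, 13) → extend to [4, 13).
[33, 36) is disjoint → start new block.
[34, 35) overlaps/touches [33, 36) → extend to [33, 36).
[37, 40) is disjoint → start new block.
[48, 53) is disjoint → start new block.
[49, 50) overlaps/touches [48, 53) → extend to [48, 53).
[51, 52) overlaps/touches [48, 53) → extend to [48, 53).
[55, 56) is disjoint → start new block.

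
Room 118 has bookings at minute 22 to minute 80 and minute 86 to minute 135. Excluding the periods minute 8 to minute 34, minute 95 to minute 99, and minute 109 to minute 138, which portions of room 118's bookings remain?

minute 34 to minute 80, minute 86 to minute 95, minute 99 to minute 109

minute 22 to minute 80 \ B = minute 34 to minute 80.
minute 86 to minute 135 \ B = minute 86 to minute 95, minute 99 to minute 109.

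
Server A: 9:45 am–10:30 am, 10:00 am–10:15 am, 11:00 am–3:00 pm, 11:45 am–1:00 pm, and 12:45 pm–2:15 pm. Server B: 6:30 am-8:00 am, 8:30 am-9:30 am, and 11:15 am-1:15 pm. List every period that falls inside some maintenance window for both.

First set merges to 9:45 am–10:30 am, 11:00 am–3:00 pm.
9:45 am–10:30 am meets no B interval.
11:00 am–3:00 pm ∩ B → 11:15 am–1:15 pm.

11:15 am–1:15 pm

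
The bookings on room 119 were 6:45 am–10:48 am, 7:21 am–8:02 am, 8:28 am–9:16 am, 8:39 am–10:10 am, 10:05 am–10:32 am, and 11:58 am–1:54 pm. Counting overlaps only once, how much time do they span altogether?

Merged: 6:45 am-10:48 am, 11:58 am-1:54 pm.
Lengths: 4 h 3 min + 1 h 56 min = 5 h 59 min.

5 h 59 min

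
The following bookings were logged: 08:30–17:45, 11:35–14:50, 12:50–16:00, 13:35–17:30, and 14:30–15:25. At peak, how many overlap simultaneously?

At 14:30, 5 of the intervals are simultaneously active.
No point has more.

5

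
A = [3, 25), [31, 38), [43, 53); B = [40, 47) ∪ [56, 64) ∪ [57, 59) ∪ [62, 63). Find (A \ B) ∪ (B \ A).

Second set merges to [40, 47), [56, 64).
A but not B: [3, 25), [31, 38), [47, 53).
B but not A: [40, 43), [56, 64).
Combining gives A △ B.

[3, 25) ∪ [31, 38) ∪ [40, 43) ∪ [47, 53) ∪ [56, 64)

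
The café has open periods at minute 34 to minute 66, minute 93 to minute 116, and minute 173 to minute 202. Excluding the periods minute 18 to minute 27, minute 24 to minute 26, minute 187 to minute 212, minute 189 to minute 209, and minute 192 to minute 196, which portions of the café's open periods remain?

minute 34 to minute 66, minute 93 to minute 116, minute 173 to minute 187

B, merged: minute 18 to minute 27, minute 187 to minute 212.
minute 34 to minute 66: no B overlap → unchanged.
minute 93 to minute 116: no B overlap → unchanged.
minute 173 to minute 202 minus B → minute 173 to minute 187.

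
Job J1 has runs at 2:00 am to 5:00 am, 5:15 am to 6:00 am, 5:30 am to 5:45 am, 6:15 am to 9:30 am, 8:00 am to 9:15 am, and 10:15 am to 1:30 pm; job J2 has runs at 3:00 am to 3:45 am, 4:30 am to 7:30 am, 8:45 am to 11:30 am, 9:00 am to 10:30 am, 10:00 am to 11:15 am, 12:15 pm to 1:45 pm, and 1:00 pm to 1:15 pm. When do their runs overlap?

First set merges to 2:00 am-5:00 am, 5:15 am-6:00 am, 6:15 am-9:30 am, 10:15 am-1:30 pm.
Second set merges to 3:00 am-3:45 am, 4:30 am-7:30 am, 8:45 am-11:30 am, 12:15 pm-1:45 pm.
2:00 am-5:00 am overlaps B on 3:00 am-3:45 am, 4:30 am-5:00 am.
5:15 am-6:00 am overlaps B on 5:15 am-6:00 am.
6:15 am-9:30 am overlaps B on 6:15 am-7:30 am, 8:45 am-9:30 am.
10:15 am-1:30 pm overlaps B on 10:15 am-11:30 am, 12:15 pm-1:30 pm.

3:00 am-3:45 am, 4:30 am-5:00 am, 5:15 am-6:00 am, 6:15 am-7:30 am, 8:45 am-9:30 am, 10:15 am-11:30 am, 12:15 pm-1:30 pm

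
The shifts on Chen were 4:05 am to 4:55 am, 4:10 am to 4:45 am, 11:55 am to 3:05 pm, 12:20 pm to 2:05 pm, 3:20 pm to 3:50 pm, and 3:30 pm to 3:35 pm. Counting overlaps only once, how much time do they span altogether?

Merged: 4:05 am–4:55 am, 11:55 am–3:05 pm, 3:20 pm–3:50 pm.
Lengths: 50 min + 3 h 10 min + 30 min = 4 h 30 min.

4 h 30 min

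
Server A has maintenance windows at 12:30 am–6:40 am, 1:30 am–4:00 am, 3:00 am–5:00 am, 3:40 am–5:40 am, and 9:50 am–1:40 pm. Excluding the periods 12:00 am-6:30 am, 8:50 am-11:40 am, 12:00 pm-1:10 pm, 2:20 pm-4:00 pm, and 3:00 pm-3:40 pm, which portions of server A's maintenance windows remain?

6:30 am–6:40 am, 11:40 am–12:00 pm, 1:10 pm–1:40 pm

First set merges to 12:30 am–6:40 am, 9:50 am–1:40 pm.
Second set merges to 12:00 am–6:30 am, 8:50 am–11:40 am, 12:00 pm–1:10 pm, 2:20 pm–4:00 pm.
12:30 am–6:40 am with B removed leaves 6:30 am–6:40 am.
9:50 am–1:40 pm with B removed leaves 11:40 am–12:00 pm, 1:10 pm–1:40 pm.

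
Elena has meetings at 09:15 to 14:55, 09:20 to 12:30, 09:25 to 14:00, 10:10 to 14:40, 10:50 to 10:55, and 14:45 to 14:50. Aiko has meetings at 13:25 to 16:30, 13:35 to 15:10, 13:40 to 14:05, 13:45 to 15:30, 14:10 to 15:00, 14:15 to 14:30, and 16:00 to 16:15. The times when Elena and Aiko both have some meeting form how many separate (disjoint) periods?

1

Merge the first list: 09:15-14:55.
Merge the second list: 13:25-16:30.
A ∩ B = 13:25-14:55.
That is 1 disjoint piece.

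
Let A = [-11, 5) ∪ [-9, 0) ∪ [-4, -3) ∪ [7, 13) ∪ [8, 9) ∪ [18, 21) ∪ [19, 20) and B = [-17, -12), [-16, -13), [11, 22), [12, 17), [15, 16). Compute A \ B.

[-11, 5) ∪ [7, 11)

A, merged: [-11, 5), [7, 13), [18, 21).
B, merged: [-17, -12), [11, 22).
[-11, 5): no B overlap → unchanged.
[7, 13) minus B → [7, 11).
[18, 21): fully covered by B → removed.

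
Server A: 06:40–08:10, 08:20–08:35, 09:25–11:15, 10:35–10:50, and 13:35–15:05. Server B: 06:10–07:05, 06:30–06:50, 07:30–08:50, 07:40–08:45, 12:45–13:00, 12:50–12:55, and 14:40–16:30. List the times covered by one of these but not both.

06:10–06:40, 07:05–07:30, 08:10–08:20, 08:35–08:50, 09:25–11:15, 12:45–13:00, 13:35–14:40, 15:05–16:30

Merge the first list: 06:40–08:10, 08:20–08:35, 09:25–11:15, 13:35–15:05.
Merge the second list: 06:10–07:05, 07:30–08:50, 12:45–13:00, 14:40–16:30.
A but not B: 07:05–07:30, 09:25–11:15, 13:35–14:40.
B but not A: 06:10–06:40, 08:10–08:20, 08:35–08:50, 12:45–13:00, 15:05–16:30.
Combining gives A △ B.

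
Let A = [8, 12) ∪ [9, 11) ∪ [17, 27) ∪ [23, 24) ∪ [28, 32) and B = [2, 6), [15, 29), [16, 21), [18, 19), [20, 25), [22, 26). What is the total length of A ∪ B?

25

Merge the first list: [8, 12), [17, 27), [28, 32).
Merge the second list: [2, 6), [15, 29).
A ∪ B = [2, 6), [8, 12), [15, 32).
Total: 4 + 4 + 17 = 25.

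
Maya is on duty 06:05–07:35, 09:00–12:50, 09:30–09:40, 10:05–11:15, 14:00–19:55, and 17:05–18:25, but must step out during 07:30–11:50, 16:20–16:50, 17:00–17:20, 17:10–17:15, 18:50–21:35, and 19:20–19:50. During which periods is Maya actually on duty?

06:05–07:30, 11:50–12:50, 14:00–16:20, 16:50–17:00, 17:20–18:50

A, merged: 06:05–07:35, 09:00–12:50, 14:00–19:55.
B, merged: 07:30–11:50, 16:20–16:50, 17:00–17:20, 18:50–21:35.
06:05–07:35 \ B = 06:05–07:30.
09:00–12:50 \ B = 11:50–12:50.
14:00–19:55 \ B = 14:00–16:20, 16:50–17:00, 17:20–18:50.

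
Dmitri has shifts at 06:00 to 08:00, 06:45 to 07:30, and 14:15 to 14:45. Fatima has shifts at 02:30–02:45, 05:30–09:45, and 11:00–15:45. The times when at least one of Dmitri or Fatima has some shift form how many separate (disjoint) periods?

3

Merge the first list: 06:00-08:00, 14:15-14:45.
A ∪ B = 02:30-02:45, 05:30-09:45, 11:00-15:45.
That is 3 disjoint pieces.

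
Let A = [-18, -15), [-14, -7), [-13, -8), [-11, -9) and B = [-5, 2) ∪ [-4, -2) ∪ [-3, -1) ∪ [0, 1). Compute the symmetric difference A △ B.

[-18, -15) ∪ [-14, -7) ∪ [-5, 2)

A, merged: [-18, -15), [-14, -7).
B, merged: [-5, 2).
Only in the first: [-18, -15), [-14, -7).
Only in the second: [-5, 2).
Together these are the periods covered by exactly one.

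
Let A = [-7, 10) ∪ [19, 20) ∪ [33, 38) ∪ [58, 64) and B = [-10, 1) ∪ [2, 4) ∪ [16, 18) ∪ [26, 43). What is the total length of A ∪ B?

A ∪ B = [-10, 10), [16, 18), [19, 20), [26, 43), [58, 64).
Total: 20 + 2 + 1 + 17 + 6 = 46.

46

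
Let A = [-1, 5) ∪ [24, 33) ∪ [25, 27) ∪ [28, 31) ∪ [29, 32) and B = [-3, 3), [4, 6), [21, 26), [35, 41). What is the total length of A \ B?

A, merged: [-1, 5), [24, 33).
A \ B = [3, 4), [26, 33).
Total: 1 + 7 = 8.

8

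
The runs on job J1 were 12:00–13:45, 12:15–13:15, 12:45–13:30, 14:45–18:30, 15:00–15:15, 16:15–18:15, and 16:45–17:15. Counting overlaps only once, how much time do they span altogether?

Merged: 12:00-13:45, 14:45-18:30.
Lengths: 1 h 45 min + 3 h 45 min = 5 h 30 min.

5 h 30 min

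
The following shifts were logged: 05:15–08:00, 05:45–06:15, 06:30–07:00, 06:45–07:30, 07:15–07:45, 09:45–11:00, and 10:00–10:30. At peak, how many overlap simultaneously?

3

Sweep endpoints in order; track running count of active intervals.
Peak of 3 reached at 06:45.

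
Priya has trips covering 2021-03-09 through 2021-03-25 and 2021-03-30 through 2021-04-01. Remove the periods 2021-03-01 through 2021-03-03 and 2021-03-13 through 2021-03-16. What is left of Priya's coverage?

2021-03-09 through 2021-03-25 \ B = 2021-03-09 through 2021-03-12, 2021-03-17 through 2021-03-25.
2021-03-30 through 2021-04-01: nothing removed.

2021-03-09 through 2021-03-12, 2021-03-17 through 2021-03-25, 2021-03-30 through 2021-04-01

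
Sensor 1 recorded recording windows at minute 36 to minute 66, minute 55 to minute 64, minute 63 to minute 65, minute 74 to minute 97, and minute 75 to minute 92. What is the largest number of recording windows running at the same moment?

3

Walk the sorted start/end points keeping a running depth.
The depth first hits 3 at minute 63.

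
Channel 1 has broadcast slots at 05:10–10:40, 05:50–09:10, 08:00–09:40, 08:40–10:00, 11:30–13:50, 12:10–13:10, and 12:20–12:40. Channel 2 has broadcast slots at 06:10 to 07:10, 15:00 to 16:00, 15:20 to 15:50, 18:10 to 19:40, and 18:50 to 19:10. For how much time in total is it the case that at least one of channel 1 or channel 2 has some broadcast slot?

10 h 20 min

A, merged: 05:10-10:40, 11:30-13:50.
B, merged: 06:10-07:10, 15:00-16:00, 18:10-19:40.
A ∪ B = 05:10-10:40, 11:30-13:50, 15:00-16:00, 18:10-19:40.
Total: 5 h 30 min + 2 h 20 min + 1 h + 1 h 30 min = 10 h 20 min.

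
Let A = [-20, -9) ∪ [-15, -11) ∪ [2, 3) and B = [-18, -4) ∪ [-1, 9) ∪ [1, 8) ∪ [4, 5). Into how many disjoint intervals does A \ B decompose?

First set merges to [-20, -9), [2, 3).
Second set merges to [-18, -4), [-1, 9).
A \ B = [-20, -18).
That is 1 disjoint piece.

1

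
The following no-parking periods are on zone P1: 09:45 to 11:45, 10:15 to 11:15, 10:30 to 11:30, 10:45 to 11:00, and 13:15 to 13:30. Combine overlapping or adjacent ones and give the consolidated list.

10:15-11:15 overlaps/touches 09:45-11:45 → extend to 09:45-11:45.
10:30-11:30 overlaps/touches 09:45-11:45 → extend to 09:45-11:45.
10:45-11:00 overlaps/touches 09:45-11:45 → extend to 09:45-11:45.
13:15-13:30 is disjoint → start new block.

09:45-11:45, 13:15-13:30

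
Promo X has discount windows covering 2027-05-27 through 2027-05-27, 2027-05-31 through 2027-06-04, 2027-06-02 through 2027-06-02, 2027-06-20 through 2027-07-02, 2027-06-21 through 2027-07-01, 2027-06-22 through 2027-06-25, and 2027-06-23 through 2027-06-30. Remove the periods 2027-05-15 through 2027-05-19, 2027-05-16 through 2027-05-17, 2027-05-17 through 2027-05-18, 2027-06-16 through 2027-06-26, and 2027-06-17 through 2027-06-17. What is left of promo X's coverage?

First set merges to 2027-05-27 through 2027-05-27, 2027-05-31 through 2027-06-04, 2027-06-20 through 2027-07-02.
Second set merges to 2027-05-15 through 2027-05-19, 2027-06-16 through 2027-06-26.
2027-05-27 through 2027-05-27 is untouched.
2027-05-31 through 2027-06-04 is untouched.
2027-06-20 through 2027-07-02 with B removed leaves 2027-06-27 through 2027-07-02.

2027-05-27 through 2027-05-27, 2027-05-31 through 2027-06-04, 2027-06-27 through 2027-07-02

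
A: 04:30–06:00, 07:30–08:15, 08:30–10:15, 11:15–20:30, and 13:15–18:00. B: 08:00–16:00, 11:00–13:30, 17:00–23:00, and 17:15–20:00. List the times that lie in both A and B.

Merge the first list: 04:30–06:00, 07:30–08:15, 08:30–10:15, 11:15–20:30.
Merge the second list: 08:00–16:00, 17:00–23:00.
04:30–06:00: no overlap with the second set.
07:30–08:15 meets the second set on 08:00–08:15.
08:30–10:15 meets the second set on 08:30–10:15.
11:15–20:30 meets the second set on 11:15–16:00, 17:00–20:30.

08:00–08:15, 08:30–10:15, 11:15–16:00, 17:00–20:30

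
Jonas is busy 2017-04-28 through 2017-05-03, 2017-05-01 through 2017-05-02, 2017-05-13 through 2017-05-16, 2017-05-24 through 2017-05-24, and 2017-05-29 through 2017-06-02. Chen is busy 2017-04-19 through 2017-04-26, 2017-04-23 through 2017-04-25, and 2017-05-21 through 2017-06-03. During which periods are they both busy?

A, merged: 2017-04-28 through 2017-05-03, 2017-05-13 through 2017-05-16, 2017-05-24 through 2017-05-24, 2017-05-29 through 2017-06-02.
B, merged: 2017-04-19 through 2017-04-26, 2017-05-21 through 2017-06-03.
2017-04-28 through 2017-05-03 meets no B interval.
2017-05-13 through 2017-05-16 meets no B interval.
2017-05-24 through 2017-05-24 ∩ B → 2017-05-24 through 2017-05-24.
2017-05-29 through 2017-06-02 ∩ B → 2017-05-29 through 2017-06-02.

2017-05-24 through 2017-05-24, 2017-05-29 through 2017-06-02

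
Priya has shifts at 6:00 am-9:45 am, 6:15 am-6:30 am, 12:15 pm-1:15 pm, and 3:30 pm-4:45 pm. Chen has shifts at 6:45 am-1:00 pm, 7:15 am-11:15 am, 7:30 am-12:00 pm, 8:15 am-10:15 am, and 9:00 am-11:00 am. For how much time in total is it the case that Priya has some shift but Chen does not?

2 h 15 min

Merge the first list: 6:00 am-9:45 am, 12:15 pm-1:15 pm, 3:30 pm-4:45 pm.
Merge the second list: 6:45 am-1:00 pm.
A \ B = 6:00 am-6:45 am, 1:00 pm-1:15 pm, 3:30 pm-4:45 pm.
Total: 45 min + 15 min + 1 h 15 min = 2 h 15 min.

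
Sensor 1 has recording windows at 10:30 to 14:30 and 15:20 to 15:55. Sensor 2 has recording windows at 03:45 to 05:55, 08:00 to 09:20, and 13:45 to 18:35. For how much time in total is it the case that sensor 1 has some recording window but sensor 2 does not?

A \ B = 10:30–13:45.
Total: 3 h 15 min.

3 h 15 min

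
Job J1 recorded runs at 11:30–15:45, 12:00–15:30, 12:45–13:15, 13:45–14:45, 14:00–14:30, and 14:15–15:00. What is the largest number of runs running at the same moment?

At 14:15, 5 of the intervals are simultaneously active.
No point has more.

5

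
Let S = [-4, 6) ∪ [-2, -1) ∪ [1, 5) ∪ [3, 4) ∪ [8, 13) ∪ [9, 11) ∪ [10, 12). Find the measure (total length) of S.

Merged: [-4, 6), [8, 13).
Lengths: 10 + 5 = 15.

15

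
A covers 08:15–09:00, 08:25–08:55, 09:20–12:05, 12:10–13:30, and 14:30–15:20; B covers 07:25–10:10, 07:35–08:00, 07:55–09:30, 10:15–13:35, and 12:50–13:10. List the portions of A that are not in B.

First set merges to 08:15-09:00, 09:20-12:05, 12:10-13:30, 14:30-15:20.
Second set merges to 07:25-10:10, 10:15-13:35.
08:15-09:00: entirely removed.
09:20-12:05 \ B = 10:10-10:15.
12:10-13:30: entirely removed.
14:30-15:20: nothing removed.

10:10-10:15, 14:30-15:20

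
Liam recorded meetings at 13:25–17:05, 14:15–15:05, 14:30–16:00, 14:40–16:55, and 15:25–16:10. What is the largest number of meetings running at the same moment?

Walk the sorted start/end points keeping a running depth.
The depth first hits 4 at 14:40.

4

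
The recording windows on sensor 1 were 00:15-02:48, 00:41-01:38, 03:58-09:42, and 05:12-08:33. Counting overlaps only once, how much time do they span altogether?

Merged: 00:15–02:48, 03:58–09:42.
Lengths: 2 h 33 min + 5 h 44 min = 8 h 17 min.

8 h 17 min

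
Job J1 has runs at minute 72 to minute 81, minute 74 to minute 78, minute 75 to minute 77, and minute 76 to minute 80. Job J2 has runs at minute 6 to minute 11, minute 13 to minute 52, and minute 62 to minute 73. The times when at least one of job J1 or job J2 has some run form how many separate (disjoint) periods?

3

A, merged: minute 72 to minute 81.
A ∪ B = minute 6 to minute 11, minute 13 to minute 52, minute 62 to minute 81.
That is 3 disjoint pieces.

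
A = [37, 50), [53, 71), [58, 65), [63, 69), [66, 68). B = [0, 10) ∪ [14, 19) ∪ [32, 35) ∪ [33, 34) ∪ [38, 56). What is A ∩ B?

[38, 50) ∪ [53, 56)

Merge the first list: [37, 50), [53, 71).
Merge the second list: [0, 10), [14, 19), [32, 35), [38, 56).
[37, 50) overlaps B on [38, 50).
[53, 71) overlaps B on [53, 56).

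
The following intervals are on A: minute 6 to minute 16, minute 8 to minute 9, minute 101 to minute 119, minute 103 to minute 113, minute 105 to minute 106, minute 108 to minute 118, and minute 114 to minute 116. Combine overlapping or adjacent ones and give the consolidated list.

minute 8 to minute 9 overlaps/touches minute 6 to minute 16 → extend to minute 6 to minute 16.
minute 101 to minute 119 is disjoint → start new block.
minute 103 to minute 113 overlaps/touches minute 101 to minute 119 → extend to minute 101 to minute 119.
minute 105 to minute 106 overlaps/touches minute 101 to minute 119 → extend to minute 101 to minute 119.
minute 108 to minute 118 overlaps/touches minute 101 to minute 119 → extend to minute 101 to minute 119.
minute 114 to minute 116 overlaps/touches minute 101 to minute 119 → extend to minute 101 to minute 119.

minute 6 to minute 16, minute 101 to minute 119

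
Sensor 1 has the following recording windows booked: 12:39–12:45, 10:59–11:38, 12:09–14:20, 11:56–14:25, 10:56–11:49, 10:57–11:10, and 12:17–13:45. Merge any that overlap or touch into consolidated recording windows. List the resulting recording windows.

10:56–11:49, 11:56–14:25

Sort by start: 10:56–11:49, 10:57–11:10, 10:59–11:38, 11:56–14:25, 12:09–14:20, 12:17–13:45, 12:39–12:45.
10:57–11:10 overlaps/touches 10:56–11:49 → extend to 10:56–11:49.
10:59–11:38 overlaps/touches 10:56–11:49 → extend to 10:56–11:49.
11:56–14:25 is disjoint → start new block.
12:09–14:20 overlaps/touches 11:56–14:25 → extend to 11:56–14:25.
12:17–13:45 overlaps/touches 11:56–14:25 → extend to 11:56–14:25.
12:39–12:45 overlaps/touches 11:56–14:25 → extend to 11:56–14:25.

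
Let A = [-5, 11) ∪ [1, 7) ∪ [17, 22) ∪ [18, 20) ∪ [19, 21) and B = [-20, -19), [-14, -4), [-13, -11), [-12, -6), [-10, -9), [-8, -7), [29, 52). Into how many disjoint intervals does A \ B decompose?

Merge the first list: [-5, 11), [17, 22).
Merge the second list: [-20, -19), [-14, -4), [29, 52).
A \ B = [-4, 11), [17, 22).
That is 2 disjoint pieces.

2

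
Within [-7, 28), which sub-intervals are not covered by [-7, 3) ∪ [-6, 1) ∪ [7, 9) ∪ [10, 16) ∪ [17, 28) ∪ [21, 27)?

[3, 7) ∪ [9, 10) ∪ [16, 17)

The merged coverage is [-7, 3), [7, 9), [10, 16), [17, 28).
Uncovered inside [-7, 28): [3, 7), [9, 10), [16, 17).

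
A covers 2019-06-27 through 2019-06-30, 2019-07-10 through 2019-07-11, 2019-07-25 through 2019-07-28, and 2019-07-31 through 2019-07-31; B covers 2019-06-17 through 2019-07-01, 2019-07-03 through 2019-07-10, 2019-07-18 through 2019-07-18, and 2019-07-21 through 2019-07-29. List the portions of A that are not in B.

2019-07-11 through 2019-07-11, 2019-07-31 through 2019-07-31

2019-06-27 through 2019-06-30: fully covered by B → removed.
2019-07-10 through 2019-07-11 minus B → 2019-07-11 through 2019-07-11.
2019-07-25 through 2019-07-28: fully covered by B → removed.
2019-07-31 through 2019-07-31: no B overlap → unchanged.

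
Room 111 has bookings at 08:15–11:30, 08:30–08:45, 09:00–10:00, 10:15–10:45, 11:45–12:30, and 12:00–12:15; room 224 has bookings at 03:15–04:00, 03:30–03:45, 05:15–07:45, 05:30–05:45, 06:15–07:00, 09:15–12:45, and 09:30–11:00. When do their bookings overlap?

A, merged: 08:15–11:30, 11:45–12:30.
B, merged: 03:15–04:00, 05:15–07:45, 09:15–12:45.
08:15–11:30 overlaps B on 09:15–11:30.
11:45–12:30 overlaps B on 11:45–12:30.

09:15–11:30, 11:45–12:30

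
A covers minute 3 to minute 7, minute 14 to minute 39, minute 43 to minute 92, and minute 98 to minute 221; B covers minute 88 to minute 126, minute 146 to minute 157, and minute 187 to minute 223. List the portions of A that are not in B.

minute 3 to minute 7, minute 14 to minute 39, minute 43 to minute 88, minute 126 to minute 146, minute 157 to minute 187

minute 3 to minute 7: nothing removed.
minute 14 to minute 39: nothing removed.
minute 43 to minute 92 \ B = minute 43 to minute 88.
minute 98 to minute 221 \ B = minute 126 to minute 146, minute 157 to minute 187.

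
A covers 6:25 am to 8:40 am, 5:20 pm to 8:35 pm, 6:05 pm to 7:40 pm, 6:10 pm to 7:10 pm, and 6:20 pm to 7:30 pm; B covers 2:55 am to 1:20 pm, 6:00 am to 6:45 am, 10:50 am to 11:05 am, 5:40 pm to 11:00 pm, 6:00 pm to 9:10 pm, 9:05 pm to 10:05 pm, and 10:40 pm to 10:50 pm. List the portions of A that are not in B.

5:20 pm–5:40 pm

A, merged: 6:25 am–8:40 am, 5:20 pm–8:35 pm.
B, merged: 2:55 am–1:20 pm, 5:40 pm–11:00 pm.
6:25 am–8:40 am: fully covered by B → removed.
5:20 pm–8:35 pm minus B → 5:20 pm–5:40 pm.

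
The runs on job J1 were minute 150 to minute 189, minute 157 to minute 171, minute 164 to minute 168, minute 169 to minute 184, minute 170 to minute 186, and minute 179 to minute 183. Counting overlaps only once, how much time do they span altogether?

39 minutes

Merged: minute 150 to minute 189.
Length: 39 minutes.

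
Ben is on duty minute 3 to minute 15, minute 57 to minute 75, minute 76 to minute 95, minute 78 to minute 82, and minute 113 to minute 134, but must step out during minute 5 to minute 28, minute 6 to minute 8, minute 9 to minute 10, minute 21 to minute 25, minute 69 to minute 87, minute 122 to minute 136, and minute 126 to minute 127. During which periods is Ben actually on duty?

A, merged: minute 3 to minute 15, minute 57 to minute 75, minute 76 to minute 95, minute 113 to minute 134.
B, merged: minute 5 to minute 28, minute 69 to minute 87, minute 122 to minute 136.
minute 3 to minute 15 minus B → minute 3 to minute 5.
minute 57 to minute 75 minus B → minute 57 to minute 69.
minute 76 to minute 95 minus B → minute 87 to minute 95.
minute 113 to minute 134 minus B → minute 113 to minute 122.

minute 3 to minute 5, minute 57 to minute 69, minute 87 to minute 95, minute 113 to minute 122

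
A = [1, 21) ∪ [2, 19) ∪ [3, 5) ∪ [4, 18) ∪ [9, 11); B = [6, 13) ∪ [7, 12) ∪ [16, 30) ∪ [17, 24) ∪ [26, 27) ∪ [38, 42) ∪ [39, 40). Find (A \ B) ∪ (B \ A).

[1, 6) ∪ [13, 16) ∪ [21, 30) ∪ [38, 42)

A, merged: [1, 21).
B, merged: [6, 13), [16, 30), [38, 42).
Only in the first: [1, 6), [13, 16).
Only in the second: [21, 30), [38, 42).
Together these are the periods covered by exactly one.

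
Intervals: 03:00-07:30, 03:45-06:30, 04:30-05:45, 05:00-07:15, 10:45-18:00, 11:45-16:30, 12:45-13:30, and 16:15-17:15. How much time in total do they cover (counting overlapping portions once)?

11 h 45 min

Merged: 03:00–07:30, 10:45–18:00.
Lengths: 4 h 30 min + 7 h 15 min = 11 h 45 min.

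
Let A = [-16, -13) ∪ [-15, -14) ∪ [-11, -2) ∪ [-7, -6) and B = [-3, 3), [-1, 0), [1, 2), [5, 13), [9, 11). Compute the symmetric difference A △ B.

[-16, -13) ∪ [-11, -3) ∪ [-2, 3) ∪ [5, 13)

A, merged: [-16, -13), [-11, -2).
B, merged: [-3, 3), [5, 13).
Only in the first: [-16, -13), [-11, -3).
Only in the second: [-2, 3), [5, 13).
Together these are the periods covered by exactly one.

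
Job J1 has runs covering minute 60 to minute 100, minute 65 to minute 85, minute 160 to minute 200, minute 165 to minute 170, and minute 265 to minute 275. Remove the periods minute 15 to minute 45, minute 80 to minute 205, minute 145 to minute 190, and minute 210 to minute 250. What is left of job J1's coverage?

minute 60 to minute 80, minute 265 to minute 275

A, merged: minute 60 to minute 100, minute 160 to minute 200, minute 265 to minute 275.
B, merged: minute 15 to minute 45, minute 80 to minute 205, minute 210 to minute 250.
minute 60 to minute 100 minus B → minute 60 to minute 80.
minute 160 to minute 200: fully covered by B → removed.
minute 265 to minute 275: no B overlap → unchanged.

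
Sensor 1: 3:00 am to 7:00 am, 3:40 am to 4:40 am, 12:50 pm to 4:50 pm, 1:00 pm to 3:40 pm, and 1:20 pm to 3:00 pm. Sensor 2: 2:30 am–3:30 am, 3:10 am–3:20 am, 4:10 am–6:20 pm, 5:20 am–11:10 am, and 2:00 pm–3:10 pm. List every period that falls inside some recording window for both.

3:00 am–3:30 am, 4:10 am–7:00 am, 12:50 pm–4:50 pm

A, merged: 3:00 am–7:00 am, 12:50 pm–4:50 pm.
B, merged: 2:30 am–3:30 am, 4:10 am–6:20 pm.
3:00 am–7:00 am overlaps B on 3:00 am–3:30 am, 4:10 am–7:00 am.
12:50 pm–4:50 pm overlaps B on 12:50 pm–4:50 pm.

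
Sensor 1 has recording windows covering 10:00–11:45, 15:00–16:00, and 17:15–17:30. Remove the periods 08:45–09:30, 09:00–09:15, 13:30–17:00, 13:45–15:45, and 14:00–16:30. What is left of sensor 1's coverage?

10:00–11:45, 17:15–17:30

B, merged: 08:45–09:30, 13:30–17:00.
10:00–11:45: no B overlap → unchanged.
15:00–16:00: fully covered by B → removed.
17:15–17:30: no B overlap → unchanged.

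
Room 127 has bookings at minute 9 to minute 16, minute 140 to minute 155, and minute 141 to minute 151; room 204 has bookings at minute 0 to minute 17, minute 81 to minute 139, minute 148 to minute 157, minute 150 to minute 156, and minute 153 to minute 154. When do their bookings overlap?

minute 9 to minute 16, minute 148 to minute 155

A, merged: minute 9 to minute 16, minute 140 to minute 155.
B, merged: minute 0 to minute 17, minute 81 to minute 139, minute 148 to minute 157.
minute 9 to minute 16 meets the second set on minute 9 to minute 16.
minute 140 to minute 155 meets the second set on minute 148 to minute 155.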